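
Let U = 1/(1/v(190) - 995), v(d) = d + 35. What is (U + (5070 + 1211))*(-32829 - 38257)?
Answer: -49978873651367/111937 ≈ -4.4649e+8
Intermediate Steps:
v(d) = 35 + d
U = -225/223874 (U = 1/(1/(35 + 190) - 995) = 1/(1/225 - 995) = 1/(-223874/225) = -225/223874 ≈ -0.0010050)
(U + (5070 + 1211))*(-32829 - 38257) = (-225/223874 + (5070 + 1211))*(-32829 - 38257) = (-225/223874 + 6281)*(-71086) = (1406152369/223874)*(-71086) = -49978873651367/111937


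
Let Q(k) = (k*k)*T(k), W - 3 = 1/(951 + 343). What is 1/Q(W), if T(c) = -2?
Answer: -837218/15077689 ≈ -0.055527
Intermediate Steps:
W = 3883/1294 (W = 3 + 1/(951 + 343) = 3 + 1/1294 = 3883/1294 ≈ 3.0008)
Q(k) = -2*k² (Q(k) = (k*k)*(-2) = k²*(-2) = -2*k²)
1/Q(W) = 1/(-2*(3883/1294)²) = 1/(-2*15077689/1674436) = 1/(-15077689/837218) = -837218/15077689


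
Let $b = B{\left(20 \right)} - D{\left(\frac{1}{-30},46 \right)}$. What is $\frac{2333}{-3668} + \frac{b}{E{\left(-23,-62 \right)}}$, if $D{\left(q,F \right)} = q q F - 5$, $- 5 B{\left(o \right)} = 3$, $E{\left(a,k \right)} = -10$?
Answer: $- \frac{2209597}{2063250} \approx -1.0709$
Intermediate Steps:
$B{\left(o \right)} = - \frac{3}{5}$ ($B{\left(o \right)} = \left(- \frac{1}{5}\right) 3 = - \frac{3}{5}$)
$D{\left(q,F \right)} = -5 + F q^{2}$ ($D{\left(q,F \right)} = q^{2} F - 5 = F q^{2} - 5 = -5 + F q^{2}$)
$b = \frac{1957}{450}$ ($b = - \frac{3}{5} - \left(-5 + 46 \left(\frac{1}{-30}\right)^{2}\right) = - \frac{3}{5} - \left(-5 + 46 \left(- \frac{1}{30}\right)^{2}\right) = - \frac{3}{5} - \left(-5 + 46 \cdot \frac{1}{900}\right) = - \frac{3}{5} - \left(-5 + \frac{23}{450}\right) = - \frac{3}{5} - - \frac{2227}{450} = - \frac{3}{5} + \frac{2227}{450} = \frac{1957}{450} \approx 4.3489$)
$\frac{2333}{-3668} + \frac{b}{E{\left(-23,-62 \right)}} = \frac{2333}{-3668} + \frac{1957}{450 \left(-10\right)} = 2333 \left(- \frac{1}{3668}\right) + \frac{1957}{450} \left(- \frac{1}{10}\right) = - \frac{2333}{3668} - \frac{1957}{4500} = - \frac{2209597}{2063250}$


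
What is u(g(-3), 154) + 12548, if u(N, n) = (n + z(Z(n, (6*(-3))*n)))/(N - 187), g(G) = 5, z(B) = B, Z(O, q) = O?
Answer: 163102/13 ≈ 12546.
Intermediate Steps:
u(N, n) = 2*n/(-187 + N) (u(N, n) = (n + n)/(N - 187) = (2*n)/(-187 + N) = 2*n/(-187 + N))
u(g(-3), 154) + 12548 = 2*154/(-187 + 5) + 12548 = 2*154/(-182) + 12548 = 2*154*(-1/182) + 12548 = -22/13 + 12548 = 163102/13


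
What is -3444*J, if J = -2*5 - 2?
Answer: 41328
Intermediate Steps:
J = -12 (J = -10 - 2 = -12)
-3444*J = -3444*(-12) = 41328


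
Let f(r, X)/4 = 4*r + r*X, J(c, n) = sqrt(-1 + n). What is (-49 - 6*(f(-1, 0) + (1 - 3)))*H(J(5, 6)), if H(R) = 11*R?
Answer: 649*sqrt(5) ≈ 1451.2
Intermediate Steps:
f(r, X) = 16*r + 4*X*r (f(r, X) = 4*(4*r + r*X) = 4*(4*r + X*r) = 16*r + 4*X*r)
(-49 - 6*(f(-1, 0) + (1 - 3)))*H(J(5, 6)) = (-49 - 6*(4*(-1)*(4 + 0) + (1 - 3)))*(11*sqrt(-1 + 6)) = (-49 - 6*(4*(-1)*4 - 2))*(11*sqrt(5)) = (-49 - 6*(-16 - 2))*(11*sqrt(5)) = (-49 - 6*(-18))*(11*sqrt(5)) = (-49 + 108)*(11*sqrt(5)) = 59*(11*sqrt(5)) = 649*sqrt(5)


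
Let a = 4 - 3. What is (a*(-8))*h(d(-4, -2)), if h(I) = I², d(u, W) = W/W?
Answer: -8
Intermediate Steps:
d(u, W) = 1
a = 1
(a*(-8))*h(d(-4, -2)) = (1*(-8))*1² = -8*1 = -8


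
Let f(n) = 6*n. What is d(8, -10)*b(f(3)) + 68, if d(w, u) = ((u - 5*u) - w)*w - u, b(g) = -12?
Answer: -3124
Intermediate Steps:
d(w, u) = -u + w*(-w - 4*u) (d(w, u) = (-4*u - w)*w - u = (-w - 4*u)*w - u = w*(-w - 4*u) - u = -u + w*(-w - 4*u))
d(8, -10)*b(f(3)) + 68 = (-1*(-10) - 1*8² - 4*(-10)*8)*(-12) + 68 = (10 - 1*64 + 320)*(-12) + 68 = (10 - 64 + 320)*(-12) + 68 = 266*(-12) + 68 = -3192 + 68 = -3124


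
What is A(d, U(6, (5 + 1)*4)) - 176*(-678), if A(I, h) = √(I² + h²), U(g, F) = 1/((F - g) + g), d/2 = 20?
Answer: 119328 + √921601/24 ≈ 1.1937e+5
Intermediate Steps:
d = 40 (d = 2*20 = 40)
U(g, F) = 1/F
A(d, U(6, (5 + 1)*4)) - 176*(-678) = √(40² + (1/((5 + 1)*4))²) - 176*(-678) = √(1600 + (1/(6*4))²) + 119328 = √(1600 + (1/24)²) + 119328 = √(1600 + 1/576) + 119328 = √(921601/576) + 119328 = √921601/24 + 119328 = 119328 + √921601/24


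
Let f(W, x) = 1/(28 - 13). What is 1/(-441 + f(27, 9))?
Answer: -15/6614 ≈ -0.0022679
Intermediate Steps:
f(W, x) = 1/15
1/(-441 + f(27, 9)) = 1/(-441 + 1/15) = 1/(-6614/15) = -15/6614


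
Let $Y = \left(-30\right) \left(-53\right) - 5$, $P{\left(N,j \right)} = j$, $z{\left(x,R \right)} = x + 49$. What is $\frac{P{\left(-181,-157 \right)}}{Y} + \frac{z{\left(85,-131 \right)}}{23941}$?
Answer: $- \frac{3546347}{37946485} \approx -0.093457$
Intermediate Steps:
$z{\left(x,R \right)} = 49 + x$
$Y = 1585$ ($Y = 1590 - 5 = 1585$)
$\frac{P{\left(-181,-157 \right)}}{Y} + \frac{z{\left(85,-131 \right)}}{23941} = - \frac{157}{1585} + \frac{49 + 85}{23941} = \left(-157\right) \frac{1}{1585} + 134 \cdot \frac{1}{23941} = - \frac{157}{1585} + \frac{134}{23941} = - \frac{3546347}{37946485}$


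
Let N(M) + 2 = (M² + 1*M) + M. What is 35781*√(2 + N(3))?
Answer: 35781*√15 ≈ 1.3858e+5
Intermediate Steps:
N(M) = -2 + M² + 2*M (N(M) = -2 + ((M² + 1*M) + M) = -2 + ((M² + M) + M) = -2 + ((M + M²) + M) = -2 + (M² + 2*M) = -2 + M² + 2*M)
35781*√(2 + N(3)) = 35781*√(2 + (-2 + 3² + 2*3)) = 35781*√(2 + (-2 + 9 + 6)) = 35781*√(2 + 13) = 35781*√15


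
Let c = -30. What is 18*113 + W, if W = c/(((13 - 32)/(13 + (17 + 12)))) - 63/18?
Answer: 79679/38 ≈ 2096.8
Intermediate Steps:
W = 2387/38 (W = -30*(13 + (17 + 12))/(13 - 32) - 63/18 = -30/((-19/(13 + 29))) - 63*1/18 = -30/((-19/42)) - 7/2 = -30/((-19*1/42)) - 7/2 = -30/(-19/42) - 7/2 = -30*(-42/19) - 7/2 = 1260/19 - 7/2 = 2387/38 ≈ 62.816)
18*113 + W = 18*113 + 2387/38 = 2034 + 2387/38 = 79679/38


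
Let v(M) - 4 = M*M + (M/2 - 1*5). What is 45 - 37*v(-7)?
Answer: -3203/2 ≈ -1601.5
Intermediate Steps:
v(M) = -1 + M² + M/2 (v(M) = 4 + (M*M + (M/2 - 1*5)) = 4 + (M² + (M*(½) - 5)) = 4 + (M² + (M/2 - 5)) = 4 + (M² + (-5 + M/2)) = 4 + (-5 + M² + M/2) = -1 + M² + M/2)
45 - 37*v(-7) = 45 - 37*(-1 + (-7)² + (½)*(-7)) = 45 - 37*(-1 + 49 - 7/2) = 45 - 37*89/2 = 45 - 3293/2 = -3203/2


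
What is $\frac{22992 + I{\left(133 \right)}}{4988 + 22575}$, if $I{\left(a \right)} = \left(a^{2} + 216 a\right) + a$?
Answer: $\frac{69542}{27563} \approx 2.523$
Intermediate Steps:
$I{\left(a \right)} = a^{2} + 217 a$
$\frac{22992 + I{\left(133 \right)}}{4988 + 22575} = \frac{22992 + 133 \left(217 + 133\right)}{4988 + 22575} = \frac{22992 + 133 \cdot 350}{27563} = \left(22992 + 46550\right) \frac{1}{27563} = 69542 \cdot \frac{1}{27563} = \frac{69542}{27563}$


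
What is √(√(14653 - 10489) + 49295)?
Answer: √(49295 + 2*√1041) ≈ 222.17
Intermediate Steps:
√(√(14653 - 10489) + 49295) = √(√4164 + 49295) = √(2*√1041 + 49295) = √(49295 + 2*√1041)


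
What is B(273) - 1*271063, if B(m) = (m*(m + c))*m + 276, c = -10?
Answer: 19330340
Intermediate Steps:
B(m) = 276 + m**2*(-10 + m) (B(m) = (m*(m - 10))*m + 276 = (m*(-10 + m))*m + 276 = m**2*(-10 + m) + 276 = 276 + m**2*(-10 + m))
B(273) - 1*271063 = (276 + 273**3 - 10*273**2) - 1*271063 = (276 + 20346417 - 10*74529) - 271063 = (276 + 20346417 - 745290) - 271063 = 19601403 - 271063 = 19330340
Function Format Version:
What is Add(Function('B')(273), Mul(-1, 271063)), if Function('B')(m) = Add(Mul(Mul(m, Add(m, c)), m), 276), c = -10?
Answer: 19330340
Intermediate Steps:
Function('B')(m) = Add(276, Mul(Pow(m, 2), Add(-10, m))) (Function('B')(m) = Add(Mul(Mul(m, Add(m, -10)), m), 276) = Add(Mul(Mul(m, Add(-10, m)), m), 276) = Add(Mul(Pow(m, 2), Add(-10, m)), 276) = Add(276, Mul(Pow(m, 2), Add(-10, m))))
Add(Function('B')(273), Mul(-1, 271063)) = Add(Add(276, Pow(273, 3), Mul(-10, Pow(273, 2))), Mul(-1, 271063)) = Add(Add(276, 20346417, Mul(-10, 74529)), -271063) = Add(Add(276, 20346417, -745290), -271063) = Add(19601403, -271063) = 19330340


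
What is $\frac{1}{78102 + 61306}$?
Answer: $\frac{1}{139408} \approx 7.1732 \cdot 10^{-6}$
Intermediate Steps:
$\frac{1}{78102 + 61306} = \frac{1}{139408}$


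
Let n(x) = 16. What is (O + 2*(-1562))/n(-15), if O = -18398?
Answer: -10761/8 ≈ -1345.1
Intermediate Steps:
(O + 2*(-1562))/n(-15) = (-18398 + 2*(-1562))/16 = (-18398 - 3124)*(1/16) = -21522*1/16 = -10761/8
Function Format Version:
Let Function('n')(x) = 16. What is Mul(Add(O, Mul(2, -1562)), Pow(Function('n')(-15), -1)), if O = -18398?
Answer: Rational(-10761, 8) ≈ -1345.1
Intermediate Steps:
Mul(Add(O, Mul(2, -1562)), Pow(Function('n')(-15), -1)) = Mul(Add(-18398, Mul(2, -1562)), Pow(16, -1)) = Mul(Add(-18398, -3124), Rational(1, 16)) = Mul(-21522, Rational(1, 16)) = Rational(-10761, 8)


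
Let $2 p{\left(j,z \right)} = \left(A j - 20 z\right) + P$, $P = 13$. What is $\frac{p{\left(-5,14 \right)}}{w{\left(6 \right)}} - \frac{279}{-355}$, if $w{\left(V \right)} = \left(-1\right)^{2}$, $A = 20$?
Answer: $- \frac{129727}{710} \approx -182.71$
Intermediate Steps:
$w{\left(V \right)} = 1$
$p{\left(j,z \right)} = \frac{13}{2} - 10 z + 10 j$ ($p{\left(j,z \right)} = \frac{\left(20 j - 20 z\right) + 13}{2} = \frac{\left(- 20 z + 20 j\right) + 13}{2} = \frac{13 - 20 z + 20 j}{2} = \frac{13}{2} - 10 z + 10 j$)
$\frac{p{\left(-5,14 \right)}}{w{\left(6 \right)}} - \frac{279}{-355} = \frac{\frac{13}{2} - 140 + 10 \left(-5\right)}{1} - \frac{279}{-355} = \left(\frac{13}{2} - 140 - 50\right) 1 - - \frac{279}{355} = \left(- \frac{367}{2}\right) 1 + \frac{279}{355} = - \frac{367}{2} + \frac{279}{355} = - \frac{129727}{710}$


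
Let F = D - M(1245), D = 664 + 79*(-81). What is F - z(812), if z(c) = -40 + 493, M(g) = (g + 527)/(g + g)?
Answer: -7704946/1245 ≈ -6188.7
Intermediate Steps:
D = -5735 (D = 664 - 6399 = -5735)
M(g) = (527 + g)/(2*g) (M(g) = (527 + g)/((2*g)) = (527 + g)*(1/(2*g)) = (527 + g)/(2*g))
F = -7140961/1245 (F = -5735 - (527 + 1245)/(2*1245) = -5735 - 1772/(2*1245) = -5735 - 1*886/1245 = -5735 - 886/1245 = -7140961/1245 ≈ -5735.7)
z(c) = 453
F - z(812) = -7140961/1245 - 1*453 = -7140961/1245 - 453 = -7704946/1245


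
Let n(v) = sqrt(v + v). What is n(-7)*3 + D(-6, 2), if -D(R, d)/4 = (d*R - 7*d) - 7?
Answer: 132 + 3*I*sqrt(14) ≈ 132.0 + 11.225*I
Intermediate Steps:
n(v) = sqrt(2)*sqrt(v) (n(v) = sqrt(2*v) = sqrt(2)*sqrt(v))
D(R, d) = 28 + 28*d - 4*R*d (D(R, d) = -4*((d*R - 7*d) - 7) = -4*((R*d - 7*d) - 7) = -4*((-7*d + R*d) - 7) = -4*(-7 - 7*d + R*d) = 28 + 28*d - 4*R*d)
n(-7)*3 + D(-6, 2) = (sqrt(2)*sqrt(-7))*3 + (28 + 28*2 - 4*(-6)*2) = (sqrt(2)*(I*sqrt(7)))*3 + (28 + 56 + 48) = (I*sqrt(14))*3 + 132 = 3*I*sqrt(14) + 132 = 132 + 3*I*sqrt(14)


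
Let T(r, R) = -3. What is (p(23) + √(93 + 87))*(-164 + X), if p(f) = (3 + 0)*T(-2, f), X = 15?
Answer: 1341 - 894*√5 ≈ -658.04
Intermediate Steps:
p(f) = -9 (p(f) = (3 + 0)*(-3) = 3*(-3) = -9)
(p(23) + √(93 + 87))*(-164 + X) = (-9 + √(93 + 87))*(-164 + 15) = (-9 + √180)*(-149) = (-9 + 6*√5)*(-149) = 1341 - 894*√5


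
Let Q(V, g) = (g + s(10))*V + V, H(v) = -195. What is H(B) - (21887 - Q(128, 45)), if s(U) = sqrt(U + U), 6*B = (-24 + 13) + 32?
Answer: -16194 + 256*sqrt(5) ≈ -15622.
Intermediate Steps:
B = 7/2 (B = ((-24 + 13) + 32)/6 = (-11 + 32)/6 = (1/6)*21 = 7/2 ≈ 3.5000)
s(U) = sqrt(2)*sqrt(U) (s(U) = sqrt(2*U) = sqrt(2)*sqrt(U))
Q(V, g) = V + V*(g + 2*sqrt(5)) (Q(V, g) = (g + sqrt(2)*sqrt(10))*V + V = (g + 2*sqrt(5))*V + V = V*(g + 2*sqrt(5)) + V = V + V*(g + 2*sqrt(5)))
H(B) - (21887 - Q(128, 45)) = -195 - (21887 - 128*(1 + 45 + 2*sqrt(5))) = -195 - (21887 - 128*(46 + 2*sqrt(5))) = -195 - (21887 - (5888 + 256*sqrt(5))) = -195 - (21887 + (-5888 - 256*sqrt(5))) = -195 - (15999 - 256*sqrt(5)) = -195 + (-15999 + 256*sqrt(5)) = -16194 + 256*sqrt(5)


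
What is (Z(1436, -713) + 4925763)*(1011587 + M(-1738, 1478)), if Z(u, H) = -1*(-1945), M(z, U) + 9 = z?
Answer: 4976196646720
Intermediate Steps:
M(z, U) = -9 + z
Z(u, H) = 1945
(Z(1436, -713) + 4925763)*(1011587 + M(-1738, 1478)) = (1945 + 4925763)*(1011587 + (-9 - 1738)) = 4927708*(1011587 - 1747) = 4927708*1009840 = 4976196646720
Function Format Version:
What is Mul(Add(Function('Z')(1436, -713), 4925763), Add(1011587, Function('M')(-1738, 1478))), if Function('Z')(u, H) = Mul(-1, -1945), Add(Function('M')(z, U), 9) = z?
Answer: 4976196646720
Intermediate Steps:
Function('M')(z, U) = Add(-9, z)
Function('Z')(u, H) = 1945
Mul(Add(Function('Z')(1436, -713), 4925763), Add(1011587, Function('M')(-1738, 1478))) = Mul(Add(1945, 4925763), Add(1011587, Add(-9, -1738))) = Mul(4927708, Add(1011587, -1747)) = Mul(4927708, 1009840) = 4976196646720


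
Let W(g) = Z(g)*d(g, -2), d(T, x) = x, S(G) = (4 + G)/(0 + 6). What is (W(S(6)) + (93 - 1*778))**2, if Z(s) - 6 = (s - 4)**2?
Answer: 40589641/81 ≈ 5.0111e+5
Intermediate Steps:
S(G) = 2/3 + G/6 (S(G) = (4 + G)/6 = (4 + G)*(1/6) = 2/3 + G/6)
Z(s) = 6 + (-4 + s)**2 (Z(s) = 6 + (s - 4)**2 = 6 + (-4 + s)**2)
W(g) = -12 - 2*(-4 + g)**2 (W(g) = (6 + (-4 + g)**2)*(-2) = -12 - 2*(-4 + g)**2)
(W(S(6)) + (93 - 1*778))**2 = ((-12 - 2*(-4 + (2/3 + (1/6)*6))**2) + (93 - 1*778))**2 = ((-12 - 2*(-4 + (2/3 + 1))**2) + (93 - 778))**2 = ((-12 - 2*(-4 + 5/3)**2) - 685)**2 = ((-12 - 2*(-7/3)**2) - 685)**2 = ((-12 - 2*49/9) - 685)**2 = ((-12 - 98/9) - 685)**2 = (-206/9 - 685)**2 = (-6371/9)**2 = 40589641/81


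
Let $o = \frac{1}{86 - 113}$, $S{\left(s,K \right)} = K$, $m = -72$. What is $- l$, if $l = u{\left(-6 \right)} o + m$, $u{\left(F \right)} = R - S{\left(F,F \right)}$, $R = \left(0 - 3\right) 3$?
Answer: $\frac{647}{9} \approx 71.889$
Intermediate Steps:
$R = -9$ ($R = \left(-3\right) 3 = -9$)
$u{\left(F \right)} = -9 - F$
$o = - \frac{1}{27}$ ($o = \frac{1}{-27} = - \frac{1}{27} \approx -0.037037$)
$l = - \frac{647}{9}$ ($l = \left(-9 - -6\right) \left(- \frac{1}{27}\right) - 72 = \left(-9 + 6\right) \left(- \frac{1}{27}\right) - 72 = \left(-3\right) \left(- \frac{1}{27}\right) - 72 = \frac{1}{9} - 72 = - \frac{647}{9} \approx -71.889$)
$- l = \left(-1\right) \left(- \frac{647}{9}\right) = \frac{647}{9}$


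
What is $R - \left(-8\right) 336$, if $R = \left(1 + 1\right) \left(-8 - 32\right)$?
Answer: $2608$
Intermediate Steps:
$R = -80$ ($R = 2 \left(-40\right) = -80$)
$R - \left(-8\right) 336 = -80 - \left(-8\right) 336 = -80 - -2688 = -80 + 2688 = 2608$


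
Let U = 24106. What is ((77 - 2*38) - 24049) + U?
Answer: 58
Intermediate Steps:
((77 - 2*38) - 24049) + U = ((77 - 2*38) - 24049) + 24106 = ((77 - 76) - 24049) + 24106 = (1 - 24049) + 24106 = -24048 + 24106 = 58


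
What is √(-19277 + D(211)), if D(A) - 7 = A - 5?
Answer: 2*I*√4766 ≈ 138.07*I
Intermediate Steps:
D(A) = 2 + A (D(A) = 7 + (A - 5) = 7 + (-5 + A) = 2 + A)
√(-19277 + D(211)) = √(-19277 + (2 + 211)) = √(-19277 + 213) = √(-19064) = 2*I*√4766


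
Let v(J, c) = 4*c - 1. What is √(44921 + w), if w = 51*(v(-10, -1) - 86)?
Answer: 2*√10070 ≈ 200.70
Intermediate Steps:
v(J, c) = -1 + 4*c
w = -4641 (w = 51*((-1 + 4*(-1)) - 86) = 51*((-1 - 4) - 86) = 51*(-5 - 86) = 51*(-91) = -4641)
√(44921 + w) = √(44921 - 4641) = √40280 = 2*√10070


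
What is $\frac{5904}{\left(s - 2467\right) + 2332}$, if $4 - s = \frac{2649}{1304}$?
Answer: $- \frac{7698816}{173473} \approx -44.38$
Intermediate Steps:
$s = \frac{2567}{1304}$ ($s = 4 - \frac{2649}{1304} = \frac{2567}{1304} \approx 1.9686$)
$\frac{5904}{\left(s - 2467\right) + 2332} = \frac{5904}{\left(\frac{2567}{1304} - 2467\right) + 2332} = \frac{5904}{- \frac{3214401}{1304} + 2332} = \frac{5904}{- \frac{173473}{1304}} = 5904 \left(- \frac{1304}{173473}\right) = - \frac{7698816}{173473}$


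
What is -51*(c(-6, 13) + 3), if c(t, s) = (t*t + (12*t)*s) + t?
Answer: 46053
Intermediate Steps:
c(t, s) = t + t² + 12*s*t (c(t, s) = (t² + 12*s*t) + t = t + t² + 12*s*t)
-51*(c(-6, 13) + 3) = -51*(-6*(1 - 6 + 12*13) + 3) = -51*(-6*(1 - 6 + 156) + 3) = -51*(-6*151 + 3) = -51*(-906 + 3) = -51*(-903) = 46053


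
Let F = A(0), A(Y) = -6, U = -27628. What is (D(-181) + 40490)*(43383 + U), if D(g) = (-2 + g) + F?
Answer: 634942255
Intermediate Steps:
F = -6
D(g) = -8 + g (D(g) = (-2 + g) - 6 = -8 + g)
(D(-181) + 40490)*(43383 + U) = ((-8 - 181) + 40490)*(43383 - 27628) = (-189 + 40490)*15755 = 40301*15755 = 634942255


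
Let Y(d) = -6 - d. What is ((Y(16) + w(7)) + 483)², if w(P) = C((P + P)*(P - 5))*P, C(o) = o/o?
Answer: 219024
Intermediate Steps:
C(o) = 1
w(P) = P (w(P) = 1*P = P)
((Y(16) + w(7)) + 483)² = (((-6 - 1*16) + 7) + 483)² = (((-6 - 16) + 7) + 483)² = ((-22 + 7) + 483)² = (-15 + 483)² = 468² = 219024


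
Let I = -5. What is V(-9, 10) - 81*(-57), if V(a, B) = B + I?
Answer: 4622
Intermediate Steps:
V(a, B) = -5 + B (V(a, B) = B - 5 = -5 + B)
V(-9, 10) - 81*(-57) = (-5 + 10) - 81*(-57) = 5 + 4617 = 4622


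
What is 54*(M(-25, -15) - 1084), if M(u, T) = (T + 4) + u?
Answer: -60480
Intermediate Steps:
M(u, T) = 4 + T + u (M(u, T) = (4 + T) + u = 4 + T + u)
54*(M(-25, -15) - 1084) = 54*((4 - 15 - 25) - 1084) = 54*(-36 - 1084) = 54*(-1120) = -60480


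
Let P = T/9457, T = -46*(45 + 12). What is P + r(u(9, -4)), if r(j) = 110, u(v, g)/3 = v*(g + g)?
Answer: 1037648/9457 ≈ 109.72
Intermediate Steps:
T = -2622 (T = -46*57 = -2622)
u(v, g) = 6*g*v (u(v, g) = 3*(v*(g + g)) = 3*(v*(2*g)) = 3*(2*g*v) = 6*g*v)
P = -2622/9457 ≈ -0.27726
P + r(u(9, -4)) = -2622/9457 + 110 = 1037648/9457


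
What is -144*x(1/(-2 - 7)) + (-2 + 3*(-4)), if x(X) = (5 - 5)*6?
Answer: -14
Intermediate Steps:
x(X) = 0 (x(X) = 0*6 = 0)
-144*x(1/(-2 - 7)) + (-2 + 3*(-4)) = -144*0 + (-2 + 3*(-4)) = 0 + (-2 - 12) = 0 - 14 = -14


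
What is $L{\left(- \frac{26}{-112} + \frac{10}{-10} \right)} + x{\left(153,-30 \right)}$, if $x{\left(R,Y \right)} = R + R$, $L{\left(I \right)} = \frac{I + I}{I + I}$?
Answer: $307$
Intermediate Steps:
$L{\left(I \right)} = 1$ ($L{\left(I \right)} = \frac{2 I}{2 I} = 2 I \frac{1}{2 I} = 1$)
$x{\left(R,Y \right)} = 2 R$
$L{\left(- \frac{26}{-112} + \frac{10}{-10} \right)} + x{\left(153,-30 \right)} = 1 + 2 \cdot 153 = 1 + 306 = 307$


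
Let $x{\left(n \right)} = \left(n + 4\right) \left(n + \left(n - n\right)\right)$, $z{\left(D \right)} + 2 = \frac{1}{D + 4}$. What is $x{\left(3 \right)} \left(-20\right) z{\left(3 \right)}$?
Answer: $780$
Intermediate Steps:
$z{\left(D \right)} = -2 + \frac{1}{4 + D}$ ($z{\left(D \right)} = -2 + \frac{1}{D + 4} = -2 + \frac{1}{4 + D}$)
$x{\left(n \right)} = n \left(4 + n\right)$ ($x{\left(n \right)} = \left(4 + n\right) \left(n + 0\right) = \left(4 + n\right) n = n \left(4 + n\right)$)
$x{\left(3 \right)} \left(-20\right) z{\left(3 \right)} = 3 \left(4 + 3\right) \left(-20\right) \frac{-7 - 6}{4 + 3} = 3 \cdot 7 \left(-20\right) \frac{-7 - 6}{7} = 21 \left(-20\right) \frac{1}{7} \left(-13\right) = \left(-420\right) \left(- \frac{13}{7}\right) = 780$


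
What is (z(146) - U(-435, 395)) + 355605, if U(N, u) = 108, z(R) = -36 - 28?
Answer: 355433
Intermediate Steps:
z(R) = -64
(z(146) - U(-435, 395)) + 355605 = (-64 - 1*108) + 355605 = (-64 - 108) + 355605 = -172 + 355605 = 355433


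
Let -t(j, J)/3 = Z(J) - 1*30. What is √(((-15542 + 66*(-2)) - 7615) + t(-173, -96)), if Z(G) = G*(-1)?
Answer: I*√23487 ≈ 153.25*I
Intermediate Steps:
Z(G) = -G
t(j, J) = 90 + 3*J (t(j, J) = -3*(-J - 1*30) = -3*(-J - 30) = -3*(-30 - J) = 90 + 3*J)
√(((-15542 + 66*(-2)) - 7615) + t(-173, -96)) = √(((-15542 + 66*(-2)) - 7615) + (90 + 3*(-96))) = √(((-15542 - 132) - 7615) + (90 - 288)) = √((-15674 - 7615) - 198) = √(-23289 - 198) = √(-23487) = I*√23487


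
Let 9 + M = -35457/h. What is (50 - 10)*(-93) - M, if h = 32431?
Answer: -120315984/32431 ≈ -3709.9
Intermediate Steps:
M = -327336/32431 (M = -9 - 35457/32431 = -327336/32431 ≈ -10.093)
(50 - 10)*(-93) - M = (50 - 10)*(-93) - 1*(-327336/32431) = 40*(-93) + 327336/32431 = -3720 + 327336/32431 = -120315984/32431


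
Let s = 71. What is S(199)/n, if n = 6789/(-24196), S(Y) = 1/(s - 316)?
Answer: 24196/1663305 ≈ 0.014547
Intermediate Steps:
S(Y) = -1/245 (S(Y) = 1/(71 - 316) = 1/(-245) = -1/245)
n = -6789/24196 (n = 6789*(-1/24196) = -6789/24196 ≈ -0.28058)
S(199)/n = -1/(245*(-6789/24196)) = -1/245*(-24196/6789) = 24196/1663305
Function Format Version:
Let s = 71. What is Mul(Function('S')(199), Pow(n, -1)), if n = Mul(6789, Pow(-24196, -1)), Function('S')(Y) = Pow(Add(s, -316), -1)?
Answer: Rational(24196, 1663305) ≈ 0.014547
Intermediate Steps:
Function('S')(Y) = Rational(-1, 245) (Function('S')(Y) = Pow(Add(71, -316), -1) = Pow(-245, -1) = Rational(-1, 245))
n = Rational(-6789, 24196) (n = Mul(6789, Rational(-1, 24196)) = Rational(-6789, 24196) ≈ -0.28058)
Mul(Function('S')(199), Pow(n, -1)) = Mul(Rational(-1, 245), Pow(Rational(-6789, 24196), -1)) = Mul(Rational(-1, 245), Rational(-24196, 6789)) = Rational(24196, 1663305)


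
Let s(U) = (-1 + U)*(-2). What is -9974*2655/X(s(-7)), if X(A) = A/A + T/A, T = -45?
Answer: 423695520/29 ≈ 1.4610e+7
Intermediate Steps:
s(U) = 2 - 2*U
X(A) = 1 - 45/A (X(A) = A/A - 45/A = 1 - 45/A)
-9974*2655/X(s(-7)) = -9974*2655*(2 - 2*(-7))/(-45 + (2 - 2*(-7))) = -9974*2655*(2 + 14)/(-45 + (2 + 14)) = -9974*42480/(-45 + 16) = -9974/(((1/16)*(-29))*(1/2655)) = -9974/((-29/16*1/2655)) = -9974/(-29/42480) = -9974*(-42480/29) = 423695520/29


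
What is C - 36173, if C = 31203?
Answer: -4970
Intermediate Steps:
C - 36173 = 31203 - 36173 = -4970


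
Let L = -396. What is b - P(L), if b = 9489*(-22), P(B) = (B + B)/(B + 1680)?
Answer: -22337040/107 ≈ -2.0876e+5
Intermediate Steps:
P(B) = 2*B/(1680 + B) (P(B) = (2*B)/(1680 + B) = 2*B/(1680 + B))
b = -208758
b - P(L) = -208758 - 2*(-396)/(1680 - 396) = -208758 - 2*(-396)/1284 = -208758 - 1*(-66/107) = -208758 + 66/107 = -22337040/107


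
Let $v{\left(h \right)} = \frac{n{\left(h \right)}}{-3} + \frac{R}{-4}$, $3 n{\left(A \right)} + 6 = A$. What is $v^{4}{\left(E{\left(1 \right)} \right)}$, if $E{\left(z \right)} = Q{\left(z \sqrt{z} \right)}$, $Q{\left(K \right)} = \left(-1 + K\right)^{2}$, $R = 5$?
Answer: $\frac{2401}{20736} \approx 0.11579$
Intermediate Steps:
$n{\left(A \right)} = -2 + \frac{A}{3}$
$E{\left(z \right)} = \left(-1 + z^{\frac{3}{2}}\right)^{2}$ ($E{\left(z \right)} = \left(-1 + z \sqrt{z}\right)^{2} = \left(-1 + z^{\frac{3}{2}}\right)^{2}$)
$v{\left(h \right)} = - \frac{7}{12} - \frac{h}{9}$ ($v{\left(h \right)} = \frac{-2 + \frac{h}{3}}{-3} + \frac{5}{-4} = \left(-2 + \frac{h}{3}\right) \left(- \frac{1}{3}\right) + 5 \left(- \frac{1}{4}\right) = \left(\frac{2}{3} - \frac{h}{9}\right) - \frac{5}{4} = - \frac{7}{12} - \frac{h}{9}$)
$v^{4}{\left(E{\left(1 \right)} \right)} = \left(- \frac{7}{12} - \frac{\left(-1 + 1^{\frac{3}{2}}\right)^{2}}{9}\right)^{4} = \left(- \frac{7}{12} - \frac{\left(-1 + 1\right)^{2}}{9}\right)^{4} = \left(- \frac{7}{12} - \frac{0^{2}}{9}\right)^{4} = \left(- \frac{7}{12} - 0\right)^{4} = \left(- \frac{7}{12} + 0\right)^{4} = \left(- \frac{7}{12}\right)^{4} = \frac{2401}{20736}$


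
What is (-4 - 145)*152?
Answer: -22648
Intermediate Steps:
(-4 - 145)*152 = -149*152 = -22648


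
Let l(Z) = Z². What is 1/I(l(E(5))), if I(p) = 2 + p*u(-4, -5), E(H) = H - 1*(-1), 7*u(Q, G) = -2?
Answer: -7/58 ≈ -0.12069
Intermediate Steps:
u(Q, G) = -2/7 (u(Q, G) = (⅐)*(-2) = -2/7)
E(H) = 1 + H (E(H) = H + 1 = 1 + H)
I(p) = 2 - 2*p/7 (I(p) = 2 + p*(-2/7) = 2 - 2*p/7)
1/I(l(E(5))) = 1/(2 - 2*(1 + 5)²/7) = 1/(2 - 2/7*6²) = 1/(2 - 2/7*36) = 1/(2 - 72/7) = 1/(-58/7) = -7/58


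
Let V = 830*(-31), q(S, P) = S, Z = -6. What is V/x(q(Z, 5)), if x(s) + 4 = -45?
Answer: 25730/49 ≈ 525.10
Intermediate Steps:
x(s) = -49 (x(s) = -4 - 45 = -49)
V = -25730
V/x(q(Z, 5)) = -25730/(-49) = -25730*(-1/49) = 25730/49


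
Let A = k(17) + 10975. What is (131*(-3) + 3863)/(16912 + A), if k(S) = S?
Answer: 1735/13952 ≈ 0.12435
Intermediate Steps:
A = 10992 (A = 17 + 10975 = 10992)
(131*(-3) + 3863)/(16912 + A) = (131*(-3) + 3863)/(16912 + 10992) = (-393 + 3863)/27904 = 3470*(1/27904) = 1735/13952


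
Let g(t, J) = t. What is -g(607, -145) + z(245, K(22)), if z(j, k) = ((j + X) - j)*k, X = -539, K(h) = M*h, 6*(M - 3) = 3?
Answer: -42110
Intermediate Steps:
M = 7/2 (M = 3 + (1/6)*3 = 3 + 1/2 = 7/2 ≈ 3.5000)
K(h) = 7*h/2
z(j, k) = -539*k (z(j, k) = ((j - 539) - j)*k = ((-539 + j) - j)*k = -539*k)
-g(607, -145) + z(245, K(22)) = -1*607 - 3773*22/2 = -607 - 539*77 = -607 - 41503 = -42110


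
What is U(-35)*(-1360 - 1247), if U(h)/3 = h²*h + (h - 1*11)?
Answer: 335685141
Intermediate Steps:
U(h) = -33 + 3*h + 3*h³ (U(h) = 3*(h²*h + (h - 1*11)) = 3*(h³ + (h - 11)) = 3*(h³ + (-11 + h)) = 3*(-11 + h + h³) = -33 + 3*h + 3*h³)
U(-35)*(-1360 - 1247) = (-33 + 3*(-35) + 3*(-35)³)*(-1360 - 1247) = (-33 - 105 + 3*(-42875))*(-2607) = (-33 - 105 - 128625)*(-2607) = -128763*(-2607) = 335685141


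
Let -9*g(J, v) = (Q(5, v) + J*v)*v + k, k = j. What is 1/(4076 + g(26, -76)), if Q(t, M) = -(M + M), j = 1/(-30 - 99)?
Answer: -1161/13150259 ≈ -8.8287e-5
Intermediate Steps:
j = -1/129 (j = 1/(-129) = -1/129 ≈ -0.0077519)
Q(t, M) = -2*M
k = -1/129 ≈ -0.0077519
g(J, v) = 1/1161 - v*(-2*v + J*v)/9 (g(J, v) = -((-2*v + J*v)*v - 1/129)/9 = -(v*(-2*v + J*v) - 1/129)/9 = -(-1/129 + v*(-2*v + J*v))/9 = 1/1161 - v*(-2*v + J*v)/9)
1/(4076 + g(26, -76)) = 1/(4076 + (1/1161 + (2/9)*(-76)² - ⅑*26*(-76)²)) = 1/(4076 + (1/1161 + (2/9)*5776 - ⅑*26*5776)) = 1/(4076 + (1/1161 + 11552/9 - 150176/9)) = 1/(4076 - 17882495/1161) = 1/(-13150259/1161) = -1161/13150259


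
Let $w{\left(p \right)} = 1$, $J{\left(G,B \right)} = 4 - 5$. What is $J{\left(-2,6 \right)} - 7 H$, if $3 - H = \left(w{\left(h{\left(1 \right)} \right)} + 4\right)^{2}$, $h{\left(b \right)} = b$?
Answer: $153$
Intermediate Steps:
$J{\left(G,B \right)} = -1$ ($J{\left(G,B \right)} = 4 - 5 = -1$)
$H = -22$ ($H = 3 - \left(1 + 4\right)^{2} = 3 - 5^{2} = 3 - 25 = -22$)
$J{\left(-2,6 \right)} - 7 H = -1 - -154 = -1 + 154 = 153$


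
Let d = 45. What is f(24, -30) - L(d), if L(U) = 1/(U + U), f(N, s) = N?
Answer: 2159/90 ≈ 23.989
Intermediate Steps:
L(U) = 1/(2*U)
f(24, -30) - L(d) = 24 - 1/(2*45) = 24 - 1*1/90 = 24 - 1/90 = 2159/90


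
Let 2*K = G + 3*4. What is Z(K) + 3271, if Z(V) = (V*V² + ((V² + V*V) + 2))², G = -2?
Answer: 34600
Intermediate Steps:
K = 5 (K = (-2 + 3*4)/2 = (-2 + 12)/2 = (½)*10 = 5)
Z(V) = (2 + V³ + 2*V²)² (Z(V) = (V³ + ((V² + V²) + 2))² = (V³ + (2*V² + 2))² = (V³ + (2 + 2*V²))² = (2 + V³ + 2*V²)²)
Z(K) + 3271 = (2 + 5³ + 2*5²)² + 3271 = (2 + 125 + 2*25)² + 3271 = (2 + 125 + 50)² + 3271 = 177² + 3271 = 31329 + 3271 = 34600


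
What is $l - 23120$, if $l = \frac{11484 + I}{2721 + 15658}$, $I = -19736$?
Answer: $- \frac{424930732}{18379} \approx -23120.0$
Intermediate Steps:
$l = - \frac{8252}{18379}$ ($l = \frac{11484 - 19736}{2721 + 15658} = - \frac{8252}{18379} \approx -0.44899$)
$l - 23120 = - \frac{8252}{18379} - 23120 = - \frac{424930732}{18379}$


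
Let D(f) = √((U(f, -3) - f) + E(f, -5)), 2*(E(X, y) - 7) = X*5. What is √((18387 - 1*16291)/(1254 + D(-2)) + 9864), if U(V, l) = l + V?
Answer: 2*√(6098982052533306 - 823998908*I)/1572517 ≈ 99.326 - 6.7097e-6*I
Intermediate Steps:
U(V, l) = V + l
E(X, y) = 7 + 5*X/2 (E(X, y) = 7 + (X*5)/2 = 7 + (5*X)/2 = 7 + 5*X/2)
D(f) = √(4 + 5*f/2) (D(f) = √(((f - 3) - f) + (7 + 5*f/2)) = √(((-3 + f) - f) + (7 + 5*f/2)) = √(-3 + (7 + 5*f/2)) = √(4 + 5*f/2))
√((18387 - 1*16291)/(1254 + D(-2)) + 9864) = √((18387 - 1*16291)/(1254 + √(16 + 10*(-2))/2) + 9864) = √((18387 - 16291)/(1254 + √(16 - 20)/2) + 9864) = √(2096/(1254 + √(-4)/2) + 9864) = √(2096/(1254 + (2*I)/2) + 9864) = √(2096/(1254 + I) + 9864) = √(2096*((1254 - I)/1572517) + 9864) = √(2096*(1254 - I)/1572517 + 9864) = √(9864 + 2096*(1254 - I)/1572517)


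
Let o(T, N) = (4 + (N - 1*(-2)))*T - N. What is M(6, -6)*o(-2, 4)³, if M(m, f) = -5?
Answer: 69120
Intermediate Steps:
o(T, N) = -N + T*(6 + N) (o(T, N) = (4 + (N + 2))*T - N = (4 + (2 + N))*T - N = (6 + N)*T - N = T*(6 + N) - N = -N + T*(6 + N))
M(6, -6)*o(-2, 4)³ = -5*(-1*4 + 6*(-2) + 4*(-2))³ = -5*(-4 - 12 - 8)³ = -5*(-24)³ = -5*(-13824) = 69120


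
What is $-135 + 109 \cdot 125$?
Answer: $13490$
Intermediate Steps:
$-135 + 109 \cdot 125 = -135 + 13625 = 13490$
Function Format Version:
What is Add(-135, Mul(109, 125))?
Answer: 13490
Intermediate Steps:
Add(-135, Mul(109, 125)) = Add(-135, 13625) = 13490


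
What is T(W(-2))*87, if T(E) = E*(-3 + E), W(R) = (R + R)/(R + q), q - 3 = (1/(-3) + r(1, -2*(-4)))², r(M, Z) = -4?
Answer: 446310/7921 ≈ 56.345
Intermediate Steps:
q = 196/9 (q = 3 + (1/(-3) - 4)² = 3 + (-⅓ - 4)² = 3 + (-13/3)² = 3 + 169/9 = 196/9 ≈ 21.778)
W(R) = 2*R/(196/9 + R) (W(R) = (R + R)/(R + 196/9) = (2*R)/(196/9 + R) = 2*R/(196/9 + R))
T(W(-2))*87 = ((18*(-2)/(196 + 9*(-2)))*(-3 + 18*(-2)/(196 + 9*(-2))))*87 = ((18*(-2)/(196 - 18))*(-3 + 18*(-2)/(196 - 18)))*87 = ((18*(-2)/178)*(-3 + 18*(-2)/178))*87 = ((18*(-2)*(1/178))*(-3 + 18*(-2)*(1/178)))*87 = -18*(-3 - 18/89)/89*87 = -18/89*(-285/89)*87 = (5130/7921)*87 = 446310/7921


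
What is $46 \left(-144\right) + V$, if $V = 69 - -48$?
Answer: $-6507$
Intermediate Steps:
$V = 117$ ($V = 69 + 48 = 117$)
$46 \left(-144\right) + V = 46 \left(-144\right) + 117 = -6624 + 117 = -6507$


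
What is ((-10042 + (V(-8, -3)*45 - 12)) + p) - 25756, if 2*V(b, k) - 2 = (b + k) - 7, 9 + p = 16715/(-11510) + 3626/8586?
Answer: -357548638967/9882486 ≈ -36180.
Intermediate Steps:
p = -99120347/9882486 (p = -9 + (16715/(-11510) + 3626/8586) = -9 + (16715*(-1/11510) + 3626*(1/8586)) = -9 + (-3343/2302 + 1813/4293) = -9 - 10177973/9882486 = -99120347/9882486 ≈ -10.030)
V(b, k) = -5/2 + b/2 + k/2 (V(b, k) = 1 + ((b + k) - 7)/2 = 1 + (-7 + b + k)/2 = 1 + (-7/2 + b/2 + k/2) = -5/2 + b/2 + k/2)
((-10042 + (V(-8, -3)*45 - 12)) + p) - 25756 = ((-10042 + ((-5/2 + (½)*(-8) + (½)*(-3))*45 - 12)) - 99120347/9882486) - 25756 = ((-10042 + ((-5/2 - 4 - 3/2)*45 - 12)) - 99120347/9882486) - 25756 = ((-10042 + (-8*45 - 12)) - 99120347/9882486) - 25756 = ((-10042 + (-360 - 12)) - 99120347/9882486) - 25756 = ((-10042 - 372) - 99120347/9882486) - 25756 = (-10414 - 99120347/9882486) - 25756 = -103015329551/9882486 - 25756 = -357548638967/9882486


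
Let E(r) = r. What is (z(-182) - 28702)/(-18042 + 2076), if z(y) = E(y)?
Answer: 4814/2661 ≈ 1.8091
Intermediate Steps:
z(y) = y
(z(-182) - 28702)/(-18042 + 2076) = (-182 - 28702)/(-18042 + 2076) = -28884/(-15966) = -28884*(-1/15966) = 4814/2661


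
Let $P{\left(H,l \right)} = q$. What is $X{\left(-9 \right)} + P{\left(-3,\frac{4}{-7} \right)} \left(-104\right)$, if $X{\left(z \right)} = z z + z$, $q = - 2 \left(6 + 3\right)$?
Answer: $1944$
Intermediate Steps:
$q = -18$ ($q = \left(-2\right) 9 = -18$)
$X{\left(z \right)} = z + z^{2}$ ($X{\left(z \right)} = z^{2} + z = z + z^{2}$)
$P{\left(H,l \right)} = -18$
$X{\left(-9 \right)} + P{\left(-3,\frac{4}{-7} \right)} \left(-104\right) = - 9 \left(1 - 9\right) - -1872 = \left(-9\right) \left(-8\right) + 1872 = 72 + 1872 = 1944$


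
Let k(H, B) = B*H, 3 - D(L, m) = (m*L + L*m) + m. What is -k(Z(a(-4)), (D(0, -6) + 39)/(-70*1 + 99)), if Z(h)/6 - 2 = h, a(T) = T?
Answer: 576/29 ≈ 19.862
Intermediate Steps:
D(L, m) = 3 - m - 2*L*m (D(L, m) = 3 - ((m*L + L*m) + m) = 3 - ((L*m + L*m) + m) = 3 - (2*L*m + m) = 3 - (m + 2*L*m) = 3 + (-m - 2*L*m) = 3 - m - 2*L*m)
Z(h) = 12 + 6*h
-k(Z(a(-4)), (D(0, -6) + 39)/(-70*1 + 99)) = -((3 - 1*(-6) - 2*0*(-6)) + 39)/(-70*1 + 99)*(12 + 6*(-4)) = -((3 + 6 + 0) + 39)/(-70 + 99)*(12 - 24) = -(9 + 39)/29*(-12) = -48*(1/29)*(-12) = -48*(-12)/29 = -1*(-576/29) = 576/29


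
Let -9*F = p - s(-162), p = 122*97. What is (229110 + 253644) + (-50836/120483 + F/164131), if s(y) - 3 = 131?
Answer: 867859051602766/1797726843 ≈ 4.8275e+5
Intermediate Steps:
s(y) = 134 (s(y) = 3 + 131 = 134)
p = 11834
F = -1300 (F = -(11834 - 1*134)/9 = -(11834 - 134)/9 = -⅑*11700 = -1300)
(229110 + 253644) + (-50836/120483 + F/164131) = (229110 + 253644) + (-50836/120483 - 1300/164131) = 482754 + (-50836*1/120483 - 1300*1/164131) = 482754 + (-50836/120483 - 1300/164131) = 482754 - 772762856/1797726843 = 867859051602766/1797726843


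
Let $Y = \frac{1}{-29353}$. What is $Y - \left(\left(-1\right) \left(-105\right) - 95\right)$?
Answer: $- \frac{293531}{29353} \approx -10.0$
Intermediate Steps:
$Y = - \frac{1}{29353} \approx -3.4068 \cdot 10^{-5}$
$Y - \left(\left(-1\right) \left(-105\right) - 95\right) = - \frac{1}{29353} - \left(\left(-1\right) \left(-105\right) - 95\right) = - \frac{1}{29353} - \left(105 - 95\right) = - \frac{1}{29353} - 10 = - \frac{293531}{29353}$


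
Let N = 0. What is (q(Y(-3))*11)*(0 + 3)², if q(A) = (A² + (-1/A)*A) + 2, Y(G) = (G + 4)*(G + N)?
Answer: 990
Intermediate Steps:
Y(G) = G*(4 + G) (Y(G) = (G + 4)*(G + 0) = (4 + G)*G = G*(4 + G))
q(A) = 1 + A² (q(A) = (A² - 1) + 2 = (-1 + A²) + 2 = 1 + A²)
(q(Y(-3))*11)*(0 + 3)² = ((1 + (-3*(4 - 3))²)*11)*(0 + 3)² = ((1 + (-3*1)²)*11)*3² = ((1 + (-3)²)*11)*9 = ((1 + 9)*11)*9 = (10*11)*9 = 110*9 = 990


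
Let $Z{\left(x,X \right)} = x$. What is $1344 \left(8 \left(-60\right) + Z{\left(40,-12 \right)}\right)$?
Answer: $-591360$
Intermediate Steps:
$1344 \left(8 \left(-60\right) + Z{\left(40,-12 \right)}\right) = 1344 \left(8 \left(-60\right) + 40\right) = 1344 \left(-480 + 40\right) = 1344 \left(-440\right) = -591360$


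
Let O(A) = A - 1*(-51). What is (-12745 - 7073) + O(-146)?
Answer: -19913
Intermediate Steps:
O(A) = 51 + A (O(A) = A + 51 = 51 + A)
(-12745 - 7073) + O(-146) = (-12745 - 7073) + (51 - 146) = -19818 - 95 = -19913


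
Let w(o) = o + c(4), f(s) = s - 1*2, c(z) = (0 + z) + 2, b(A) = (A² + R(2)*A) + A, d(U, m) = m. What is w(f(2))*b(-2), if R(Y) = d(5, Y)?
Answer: -12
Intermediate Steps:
R(Y) = Y
b(A) = A² + 3*A (b(A) = (A² + 2*A) + A = A² + 3*A)
c(z) = 2 + z (c(z) = z + 2 = 2 + z)
f(s) = -2 + s (f(s) = s - 2 = -2 + s)
w(o) = 6 + o (w(o) = o + (2 + 4) = o + 6 = 6 + o)
w(f(2))*b(-2) = (6 + (-2 + 2))*(-2*(3 - 2)) = (6 + 0)*(-2*1) = 6*(-2) = -12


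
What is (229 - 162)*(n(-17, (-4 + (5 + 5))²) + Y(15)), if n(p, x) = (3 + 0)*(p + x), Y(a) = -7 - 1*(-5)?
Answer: 3685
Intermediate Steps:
Y(a) = -2 (Y(a) = -7 + 5 = -2)
n(p, x) = 3*p + 3*x (n(p, x) = 3*(p + x) = 3*p + 3*x)
(229 - 162)*(n(-17, (-4 + (5 + 5))²) + Y(15)) = (229 - 162)*((3*(-17) + 3*(-4 + (5 + 5))²) - 2) = 67*((-51 + 3*(-4 + 10)²) - 2) = 67*((-51 + 3*6²) - 2) = 67*((-51 + 3*36) - 2) = 67*((-51 + 108) - 2) = 67*(57 - 2) = 67*55 = 3685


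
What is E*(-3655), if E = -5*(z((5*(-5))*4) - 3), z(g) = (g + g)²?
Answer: 730945175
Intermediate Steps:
z(g) = 4*g² (z(g) = (2*g)² = 4*g²)
E = -199985 (E = -5*(4*((5*(-5))*4)² - 3) = -5*(4*(-25*4)² - 3) = -5*(4*(-100)² - 3) = -5*(4*10000 - 3) = -5*(40000 - 3) = -5*39997 = -199985)
E*(-3655) = -199985*(-3655) = 730945175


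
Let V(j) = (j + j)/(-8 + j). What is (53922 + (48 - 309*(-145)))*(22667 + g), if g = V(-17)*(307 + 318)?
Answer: 2322891675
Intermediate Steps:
V(j) = 2*j/(-8 + j) (V(j) = (2*j)/(-8 + j) = 2*j/(-8 + j))
g = 850 (g = (2*(-17)/(-8 - 17))*(307 + 318) = (2*(-17)/(-25))*625 = (2*(-17)*(-1/25))*625 = (34/25)*625 = 850)
(53922 + (48 - 309*(-145)))*(22667 + g) = (53922 + (48 - 309*(-145)))*(22667 + 850) = (53922 + (48 + 44805))*23517 = (53922 + 44853)*23517 = 98775*23517 = 2322891675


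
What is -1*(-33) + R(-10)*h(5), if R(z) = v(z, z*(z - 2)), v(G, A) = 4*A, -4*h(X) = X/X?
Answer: -87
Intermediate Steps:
h(X) = -1/4 (h(X) = -X/(4*X) = -1/4*1 = -1/4)
R(z) = 4*z*(-2 + z) (R(z) = 4*(z*(z - 2)) = 4*(z*(-2 + z)) = 4*z*(-2 + z))
-1*(-33) + R(-10)*h(5) = -1*(-33) + (4*(-10)*(-2 - 10))*(-1/4) = 33 + (4*(-10)*(-12))*(-1/4) = 33 + 480*(-1/4) = 33 - 120 = -87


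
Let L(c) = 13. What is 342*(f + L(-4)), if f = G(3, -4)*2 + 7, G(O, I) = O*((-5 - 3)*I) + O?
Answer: 74556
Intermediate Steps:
G(O, I) = O - 8*I*O (G(O, I) = O*(-8*I) + O = -8*I*O + O = O - 8*I*O)
f = 205 (f = (3*(1 - 8*(-4)))*2 + 7 = (3*(1 + 32))*2 + 7 = (3*33)*2 + 7 = 99*2 + 7 = 198 + 7 = 205)
342*(f + L(-4)) = 342*(205 + 13) = 342*218 = 74556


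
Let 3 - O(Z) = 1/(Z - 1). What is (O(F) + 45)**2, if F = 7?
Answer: 82369/36 ≈ 2288.0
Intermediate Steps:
O(Z) = 3 - 1/(-1 + Z) (O(Z) = 3 - 1/(Z - 1) = 3 - 1/(-1 + Z))
(O(F) + 45)**2 = ((-4 + 3*7)/(-1 + 7) + 45)**2 = ((-4 + 21)/6 + 45)**2 = ((1/6)*17 + 45)**2 = (17/6 + 45)**2 = (287/6)**2 = 82369/36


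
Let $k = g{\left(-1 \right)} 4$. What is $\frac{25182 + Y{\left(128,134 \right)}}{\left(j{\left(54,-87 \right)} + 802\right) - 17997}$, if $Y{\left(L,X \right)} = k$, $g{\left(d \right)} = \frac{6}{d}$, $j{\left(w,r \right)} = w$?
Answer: $- \frac{25158}{17141} \approx -1.4677$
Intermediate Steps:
$k = -24$ ($k = \frac{6}{-1} \cdot 4 = 6 \left(-1\right) 4 = \left(-6\right) 4 = -24$)
$Y{\left(L,X \right)} = -24$
$\frac{25182 + Y{\left(128,134 \right)}}{\left(j{\left(54,-87 \right)} + 802\right) - 17997} = \frac{25182 - 24}{\left(54 + 802\right) - 17997} = \frac{25158}{856 - 17997} = \frac{25158}{-17141} = 25158 \left(- \frac{1}{17141}\right) = - \frac{25158}{17141}$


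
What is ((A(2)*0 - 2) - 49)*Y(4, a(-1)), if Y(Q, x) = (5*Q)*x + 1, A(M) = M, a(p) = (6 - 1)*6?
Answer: -30651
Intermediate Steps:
a(p) = 30 (a(p) = 5*6 = 30)
Y(Q, x) = 1 + 5*Q*x (Y(Q, x) = 5*Q*x + 1 = 1 + 5*Q*x)
((A(2)*0 - 2) - 49)*Y(4, a(-1)) = ((2*0 - 2) - 49)*(1 + 5*4*30) = ((0 - 2) - 49)*(1 + 600) = (-2 - 49)*601 = -51*601 = -30651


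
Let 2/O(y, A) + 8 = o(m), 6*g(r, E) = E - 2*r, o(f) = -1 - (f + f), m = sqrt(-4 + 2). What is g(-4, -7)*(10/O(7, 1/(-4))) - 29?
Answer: -73/2 - 5*I*sqrt(2)/3 ≈ -36.5 - 2.357*I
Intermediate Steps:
m = I*sqrt(2) (m = sqrt(-2) = I*sqrt(2) ≈ 1.4142*I)
o(f) = -1 - 2*f
g(r, E) = -r/3 + E/6 (g(r, E) = (E - 2*r)/6 = -r/3 + E/6)
O(y, A) = 2/(-9 - 2*I*sqrt(2)) (O(y, A) = 2/(-8 + (-1 - 2*I*sqrt(2))) = 2/(-9 - 2*I*sqrt(2)))
g(-4, -7)*(10/O(7, 1/(-4))) - 29 = (-1/3*(-4) + (1/6)*(-7))*(10/(-18/89 + 4*I*sqrt(2)/89)) - 29 = (4/3 - 7/6)*(10/(-18/89 + 4*I*sqrt(2)/89)) - 29 = (10/(-18/89 + 4*I*sqrt(2)/89))/6 - 29 = 5/(3*(-18/89 + 4*I*sqrt(2)/89)) - 29 = -29 + 5/(3*(-18/89 + 4*I*sqrt(2)/89))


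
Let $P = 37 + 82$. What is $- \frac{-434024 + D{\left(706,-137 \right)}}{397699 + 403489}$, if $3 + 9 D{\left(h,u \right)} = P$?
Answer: $\frac{976525}{1802673} \approx 0.54171$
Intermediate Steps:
$P = 119$
$D{\left(h,u \right)} = \frac{116}{9}$ ($D{\left(h,u \right)} = - \frac{1}{3} + \frac{1}{9} \cdot 119 = - \frac{1}{3} + \frac{119}{9} = \frac{116}{9}$)
$- \frac{-434024 + D{\left(706,-137 \right)}}{397699 + 403489} = - \frac{-434024 + \frac{116}{9}}{397699 + 403489} = - \frac{-3906100}{9 \cdot 801188} = \left(-1\right) \left(- \frac{976525}{1802673}\right) = \frac{976525}{1802673}$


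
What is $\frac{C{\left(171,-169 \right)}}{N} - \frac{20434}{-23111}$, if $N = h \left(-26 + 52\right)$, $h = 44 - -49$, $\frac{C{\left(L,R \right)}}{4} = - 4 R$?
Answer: $\frac{4303906}{2149323} \approx 2.0024$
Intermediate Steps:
$C{\left(L,R \right)} = - 16 R$ ($C{\left(L,R \right)} = 4 \left(- 4 R\right) = - 16 R$)
$h = 93$ ($h = 44 + 49 = 93$)
$N = 2418$ ($N = 93 \left(-26 + 52\right) = 93 \cdot 26 = 2418$)
$\frac{C{\left(171,-169 \right)}}{N} - \frac{20434}{-23111} = \frac{\left(-16\right) \left(-169\right)}{2418} - \frac{20434}{-23111} = 2704 \cdot \frac{1}{2418} - - \frac{20434}{23111} = \frac{104}{93} + \frac{20434}{23111} = \frac{4303906}{2149323}$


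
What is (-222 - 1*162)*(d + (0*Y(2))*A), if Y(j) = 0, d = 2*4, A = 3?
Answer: -3072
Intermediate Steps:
d = 8
(-222 - 1*162)*(d + (0*Y(2))*A) = (-222 - 1*162)*(8 + (0*0)*3) = (-222 - 162)*(8 + 0*3) = -384*(8 + 0) = -384*8 = -3072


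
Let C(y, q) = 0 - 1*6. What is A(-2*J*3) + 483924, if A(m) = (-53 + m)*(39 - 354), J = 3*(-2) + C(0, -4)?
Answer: 477939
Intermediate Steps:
C(y, q) = -6 (C(y, q) = 0 - 6 = -6)
J = -12 (J = 3*(-2) - 6 = -6 - 6 = -12)
A(m) = 16695 - 315*m (A(m) = (-53 + m)*(-315) = 16695 - 315*m)
A(-2*J*3) + 483924 = (16695 - 315*(-2*(-12))*3) + 483924 = (16695 - 7560*3) + 483924 = (16695 - 315*72) + 483924 = (16695 - 22680) + 483924 = -5985 + 483924 = 477939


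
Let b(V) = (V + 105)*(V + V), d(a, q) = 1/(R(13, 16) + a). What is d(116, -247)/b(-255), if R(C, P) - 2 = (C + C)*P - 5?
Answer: 1/40468500 ≈ 2.4711e-8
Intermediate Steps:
R(C, P) = -3 + 2*C*P (R(C, P) = 2 + ((C + C)*P - 5) = 2 + ((2*C)*P - 5) = 2 + (2*C*P - 5) = 2 + (-5 + 2*C*P) = -3 + 2*C*P)
d(a, q) = 1/(413 + a) (d(a, q) = 1/((-3 + 2*13*16) + a) = 1/((-3 + 416) + a) = 1/(413 + a))
b(V) = 2*V*(105 + V) (b(V) = (105 + V)*(2*V) = 2*V*(105 + V))
d(116, -247)/b(-255) = 1/((413 + 116)*((2*(-255)*(105 - 255)))) = 1/(529*((2*(-255)*(-150)))) = (1/529)/76500 = (1/529)*(1/76500) = 1/40468500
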